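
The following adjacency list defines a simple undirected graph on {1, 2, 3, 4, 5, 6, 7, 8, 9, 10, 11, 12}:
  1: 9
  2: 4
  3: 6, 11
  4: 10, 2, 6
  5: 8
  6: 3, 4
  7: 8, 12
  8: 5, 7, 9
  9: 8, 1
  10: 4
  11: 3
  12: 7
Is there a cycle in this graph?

No

The graph has 12 vertices, 10 edges, and 2 connected components.
A forest on 12 vertices with 2 components has exactly 10 edges, which matches — so no cycle.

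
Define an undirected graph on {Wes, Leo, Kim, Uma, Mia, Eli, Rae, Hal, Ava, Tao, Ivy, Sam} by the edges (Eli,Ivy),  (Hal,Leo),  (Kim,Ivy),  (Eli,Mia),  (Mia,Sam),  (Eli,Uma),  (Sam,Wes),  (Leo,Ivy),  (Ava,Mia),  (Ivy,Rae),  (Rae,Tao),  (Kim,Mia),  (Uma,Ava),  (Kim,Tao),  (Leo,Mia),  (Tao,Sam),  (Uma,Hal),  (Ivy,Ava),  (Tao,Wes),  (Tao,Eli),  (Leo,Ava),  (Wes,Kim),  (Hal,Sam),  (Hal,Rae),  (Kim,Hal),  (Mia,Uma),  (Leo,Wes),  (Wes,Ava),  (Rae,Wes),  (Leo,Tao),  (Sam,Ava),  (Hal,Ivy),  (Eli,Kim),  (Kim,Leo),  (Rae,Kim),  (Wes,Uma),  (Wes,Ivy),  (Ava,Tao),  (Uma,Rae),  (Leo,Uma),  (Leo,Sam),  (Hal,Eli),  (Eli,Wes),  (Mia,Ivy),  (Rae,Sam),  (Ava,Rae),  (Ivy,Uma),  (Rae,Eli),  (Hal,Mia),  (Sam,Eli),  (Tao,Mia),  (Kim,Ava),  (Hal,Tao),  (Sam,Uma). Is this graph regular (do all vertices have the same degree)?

Degrees: Wes:9, Leo:9, Kim:9, Uma:9, Mia:9, Eli:9, Rae:9, Hal:9, Ava:9, Tao:9, Ivy:9, Sam:9
All degrees equal 9; the graph is regular.

Yes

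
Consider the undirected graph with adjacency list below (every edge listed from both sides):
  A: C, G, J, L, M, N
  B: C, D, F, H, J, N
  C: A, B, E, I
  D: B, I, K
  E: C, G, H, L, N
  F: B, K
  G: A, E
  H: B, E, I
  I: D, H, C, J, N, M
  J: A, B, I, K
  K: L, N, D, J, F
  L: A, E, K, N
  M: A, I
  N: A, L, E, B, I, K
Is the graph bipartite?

The cycle E-L-N-E has length 3, which is odd, so the graph is not bipartite.

No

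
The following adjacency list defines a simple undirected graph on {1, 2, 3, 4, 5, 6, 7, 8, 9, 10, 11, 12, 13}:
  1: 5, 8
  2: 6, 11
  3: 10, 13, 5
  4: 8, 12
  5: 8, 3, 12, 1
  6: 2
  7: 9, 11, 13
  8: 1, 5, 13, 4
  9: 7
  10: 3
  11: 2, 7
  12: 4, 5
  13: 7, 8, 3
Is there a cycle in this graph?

Yes

|V| = 13, |E| = 15, number of components = 1.
One cycle is 1-8-4-12-5-1.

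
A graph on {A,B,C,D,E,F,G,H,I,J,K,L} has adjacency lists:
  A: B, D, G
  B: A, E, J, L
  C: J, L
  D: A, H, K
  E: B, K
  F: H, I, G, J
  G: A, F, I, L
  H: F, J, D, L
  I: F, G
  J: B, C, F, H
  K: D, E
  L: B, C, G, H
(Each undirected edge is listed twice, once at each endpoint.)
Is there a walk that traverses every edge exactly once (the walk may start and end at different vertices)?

Degrees: A:3, B:4, C:2, D:3, E:2, F:4, G:4, H:4, I:2, J:4, K:2, L:4
Odd-degree vertices: A, D (2 total).
With 2 odd-degree vertices and all edges in one connected piece, an Eulerian trail exists (from A to D).

Yes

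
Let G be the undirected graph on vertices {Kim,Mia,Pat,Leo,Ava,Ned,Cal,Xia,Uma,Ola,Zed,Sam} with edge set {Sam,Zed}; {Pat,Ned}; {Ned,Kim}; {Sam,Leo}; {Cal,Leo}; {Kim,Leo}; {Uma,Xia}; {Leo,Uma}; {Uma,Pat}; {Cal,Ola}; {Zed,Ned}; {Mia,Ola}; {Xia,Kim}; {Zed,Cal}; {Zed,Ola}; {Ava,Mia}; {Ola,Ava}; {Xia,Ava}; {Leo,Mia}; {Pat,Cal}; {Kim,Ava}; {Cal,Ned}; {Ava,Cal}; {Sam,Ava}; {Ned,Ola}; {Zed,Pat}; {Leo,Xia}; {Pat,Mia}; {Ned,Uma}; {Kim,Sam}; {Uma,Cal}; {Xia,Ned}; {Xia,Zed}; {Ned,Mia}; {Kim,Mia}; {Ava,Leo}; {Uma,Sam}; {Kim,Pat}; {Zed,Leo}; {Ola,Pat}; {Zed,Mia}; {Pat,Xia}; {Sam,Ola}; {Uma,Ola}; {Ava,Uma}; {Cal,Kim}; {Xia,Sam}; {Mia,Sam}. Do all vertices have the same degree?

Degrees: Kim:8, Mia:8, Pat:8, Leo:8, Ava:8, Ned:8, Cal:8, Xia:8, Uma:8, Ola:8, Zed:8, Sam:8
All degrees equal 8; the graph is regular.

Yes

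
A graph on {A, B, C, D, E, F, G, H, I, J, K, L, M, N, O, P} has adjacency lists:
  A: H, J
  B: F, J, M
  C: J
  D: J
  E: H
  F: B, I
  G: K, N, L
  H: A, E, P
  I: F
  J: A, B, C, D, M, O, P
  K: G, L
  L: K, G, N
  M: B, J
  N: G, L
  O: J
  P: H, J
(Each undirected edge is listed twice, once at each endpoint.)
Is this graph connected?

Component: {G, K, L, N}
Component: {A, B, C, D, E, F, H, I, J, M, O, P}
No edge joins these 2 groups, so the graph is disconnected.

No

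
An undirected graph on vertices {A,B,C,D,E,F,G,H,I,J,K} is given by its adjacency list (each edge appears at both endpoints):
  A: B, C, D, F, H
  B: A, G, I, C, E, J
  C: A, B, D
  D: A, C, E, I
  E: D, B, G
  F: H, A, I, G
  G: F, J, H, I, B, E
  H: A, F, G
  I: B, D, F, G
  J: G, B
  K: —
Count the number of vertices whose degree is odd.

4

Degrees: A:5, B:6, C:3, D:4, E:3, F:4, G:6, H:3, I:4, J:2, K:0
Odd-degree vertices: A, C, E, H.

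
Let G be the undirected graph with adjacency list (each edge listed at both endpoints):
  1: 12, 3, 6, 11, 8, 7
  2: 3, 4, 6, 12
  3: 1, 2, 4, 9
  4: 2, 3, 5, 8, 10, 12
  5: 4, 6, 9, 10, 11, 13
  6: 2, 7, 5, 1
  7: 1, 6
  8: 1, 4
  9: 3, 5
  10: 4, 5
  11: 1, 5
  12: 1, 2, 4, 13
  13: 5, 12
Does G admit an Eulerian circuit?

Degrees: 1:6, 2:4, 3:4, 4:6, 5:6, 6:4, 7:2, 8:2, 9:2, 10:2, 11:2, 12:4, 13:2
All degrees are even and the non-isolated vertices are connected — an Eulerian circuit exists.

Yes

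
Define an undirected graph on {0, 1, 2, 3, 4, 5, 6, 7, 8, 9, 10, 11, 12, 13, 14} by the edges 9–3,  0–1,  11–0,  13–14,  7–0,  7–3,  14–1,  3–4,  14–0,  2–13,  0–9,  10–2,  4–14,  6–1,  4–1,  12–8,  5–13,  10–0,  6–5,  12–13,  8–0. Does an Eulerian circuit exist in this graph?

No

Degrees: 0:7, 1:4, 2:2, 3:3, 4:3, 5:2, 6:2, 7:2, 8:2, 9:2, 10:2, 11:1, 12:2, 13:4, 14:4
Vertices with odd degree: 0, 3, 4, 11. An Eulerian circuit requires all degrees even.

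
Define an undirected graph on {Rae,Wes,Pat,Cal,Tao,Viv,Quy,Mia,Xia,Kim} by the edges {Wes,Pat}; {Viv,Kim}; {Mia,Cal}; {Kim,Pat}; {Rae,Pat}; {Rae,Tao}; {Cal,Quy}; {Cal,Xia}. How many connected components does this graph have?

Component: {Cal, Quy, Mia, Xia}
Component: {Rae, Wes, Pat, Tao, Viv, Kim}

2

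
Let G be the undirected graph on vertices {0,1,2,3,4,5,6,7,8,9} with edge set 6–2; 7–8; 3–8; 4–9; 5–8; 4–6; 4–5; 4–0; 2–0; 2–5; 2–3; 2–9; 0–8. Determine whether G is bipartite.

Yes

Color {1, 2, 4, 8} black and {0, 3, 5, 6, 7, 9} white. No edge joins two same-colored vertices, so the graph is bipartite.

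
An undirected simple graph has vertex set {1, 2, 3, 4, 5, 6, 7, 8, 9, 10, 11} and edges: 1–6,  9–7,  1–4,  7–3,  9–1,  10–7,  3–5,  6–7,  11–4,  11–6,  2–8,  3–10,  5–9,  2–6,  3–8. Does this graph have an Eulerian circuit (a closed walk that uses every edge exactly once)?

No

Degrees: 1:3, 2:2, 3:4, 4:2, 5:2, 6:4, 7:4, 8:2, 9:3, 10:2, 11:2
1, 9 have odd degree; an Eulerian circuit needs every degree to be even, so none exists.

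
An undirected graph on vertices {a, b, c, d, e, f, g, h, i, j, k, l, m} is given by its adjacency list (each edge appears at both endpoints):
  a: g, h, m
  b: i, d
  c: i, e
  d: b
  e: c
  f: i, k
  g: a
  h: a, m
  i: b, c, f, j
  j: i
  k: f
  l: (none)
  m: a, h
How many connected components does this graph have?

Component: {l}
Component: {a, g, h, m}
Component: {b, c, d, e, f, i, j, k}

3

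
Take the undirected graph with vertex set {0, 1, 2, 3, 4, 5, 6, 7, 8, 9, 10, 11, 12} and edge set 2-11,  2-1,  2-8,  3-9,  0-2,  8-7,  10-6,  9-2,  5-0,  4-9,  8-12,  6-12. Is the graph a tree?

|V| = 13, |E| = 12.
Connected and |E| = |V| - 1, which characterizes a tree.

Yes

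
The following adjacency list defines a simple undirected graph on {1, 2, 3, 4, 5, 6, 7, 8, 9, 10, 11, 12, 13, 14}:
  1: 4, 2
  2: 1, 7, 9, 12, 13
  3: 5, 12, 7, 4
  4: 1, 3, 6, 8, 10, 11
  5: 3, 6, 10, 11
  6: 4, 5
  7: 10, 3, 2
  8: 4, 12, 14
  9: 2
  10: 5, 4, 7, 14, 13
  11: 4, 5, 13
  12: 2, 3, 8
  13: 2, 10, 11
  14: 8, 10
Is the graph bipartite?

12-2-1-4-8-12 is an odd cycle (length 5), and a bipartite graph can contain only even cycles.

No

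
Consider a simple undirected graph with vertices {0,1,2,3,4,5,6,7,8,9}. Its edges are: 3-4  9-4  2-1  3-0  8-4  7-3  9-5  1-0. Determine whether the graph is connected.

Component: {6}
Component: {0, 1, 2, 3, 4, 5, 7, 8, 9}
No edge joins these 2 groups, so the graph is disconnected.

No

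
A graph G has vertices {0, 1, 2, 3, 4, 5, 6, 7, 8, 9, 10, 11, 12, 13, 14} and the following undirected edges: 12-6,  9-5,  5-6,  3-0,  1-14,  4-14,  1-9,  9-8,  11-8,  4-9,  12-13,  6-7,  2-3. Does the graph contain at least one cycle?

Yes

The graph has 15 vertices, 13 edges, and 3 connected components.
One cycle is 1-9-4-14-1.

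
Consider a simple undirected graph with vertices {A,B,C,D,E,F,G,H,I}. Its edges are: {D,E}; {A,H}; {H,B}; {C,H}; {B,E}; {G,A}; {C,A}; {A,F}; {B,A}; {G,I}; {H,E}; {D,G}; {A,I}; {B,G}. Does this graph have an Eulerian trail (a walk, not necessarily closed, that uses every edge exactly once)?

Degrees: A:6, B:4, C:2, D:2, E:3, F:1, G:4, H:4, I:2
Odd-degree vertices: E, F (2 total).
The non-isolated vertices are connected and exactly 2 have odd degree, so an Eulerian trail exists (from E to F).

Yes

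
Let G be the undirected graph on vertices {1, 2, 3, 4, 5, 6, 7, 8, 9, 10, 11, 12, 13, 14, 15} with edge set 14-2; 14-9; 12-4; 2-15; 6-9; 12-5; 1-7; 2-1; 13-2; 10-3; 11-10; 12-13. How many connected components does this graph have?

Component: {8}
Component: {3, 10, 11}
Component: {1, 2, 4, 5, 6, 7, 9, 12, 13, 14, 15}

3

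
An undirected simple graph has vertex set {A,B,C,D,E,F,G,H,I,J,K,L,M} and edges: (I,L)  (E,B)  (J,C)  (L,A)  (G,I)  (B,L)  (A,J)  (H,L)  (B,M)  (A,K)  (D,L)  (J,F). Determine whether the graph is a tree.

Yes

The graph has 13 vertices and 12 edges.
Connected and |E| = |V| - 1, which characterizes a tree.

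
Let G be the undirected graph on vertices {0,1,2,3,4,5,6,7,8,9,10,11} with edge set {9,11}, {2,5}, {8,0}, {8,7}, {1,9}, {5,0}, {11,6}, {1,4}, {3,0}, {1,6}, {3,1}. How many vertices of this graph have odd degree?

Degrees: 0:3, 1:4, 2:1, 3:2, 4:1, 5:2, 6:2, 7:1, 8:2, 9:2, 10:0, 11:2
Odd-degree vertices: 0, 2, 4, 7.

4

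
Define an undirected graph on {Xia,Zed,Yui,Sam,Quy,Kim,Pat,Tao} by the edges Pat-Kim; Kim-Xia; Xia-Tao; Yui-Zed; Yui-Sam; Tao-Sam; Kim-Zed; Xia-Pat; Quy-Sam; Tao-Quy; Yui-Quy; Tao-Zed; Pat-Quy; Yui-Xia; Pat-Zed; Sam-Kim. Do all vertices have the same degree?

Yes

Degrees: Xia:4, Zed:4, Yui:4, Sam:4, Quy:4, Kim:4, Pat:4, Tao:4
Every vertex has degree 4, so the graph is 4-regular.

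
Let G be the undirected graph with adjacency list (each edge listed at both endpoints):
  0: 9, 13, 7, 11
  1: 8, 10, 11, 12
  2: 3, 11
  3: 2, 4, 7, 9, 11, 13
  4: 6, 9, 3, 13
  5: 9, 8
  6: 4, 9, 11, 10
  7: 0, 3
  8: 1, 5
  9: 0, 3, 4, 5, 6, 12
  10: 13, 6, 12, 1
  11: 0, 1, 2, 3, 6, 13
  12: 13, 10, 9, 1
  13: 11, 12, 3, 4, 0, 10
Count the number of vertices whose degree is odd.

0

Degrees: 0:4, 1:4, 2:2, 3:6, 4:4, 5:2, 6:4, 7:2, 8:2, 9:6, 10:4, 11:6, 12:4, 13:6
Odd-degree vertices: none.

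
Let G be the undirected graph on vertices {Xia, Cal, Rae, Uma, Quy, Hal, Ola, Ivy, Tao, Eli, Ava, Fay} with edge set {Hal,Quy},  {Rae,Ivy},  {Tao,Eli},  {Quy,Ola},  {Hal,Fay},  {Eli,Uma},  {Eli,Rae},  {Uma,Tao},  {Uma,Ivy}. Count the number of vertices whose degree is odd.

4

Degrees: Xia:0, Cal:0, Rae:2, Uma:3, Quy:2, Hal:2, Ola:1, Ivy:2, Tao:2, Eli:3, Ava:0, Fay:1
Odd-degree vertices: Uma, Ola, Eli, Fay.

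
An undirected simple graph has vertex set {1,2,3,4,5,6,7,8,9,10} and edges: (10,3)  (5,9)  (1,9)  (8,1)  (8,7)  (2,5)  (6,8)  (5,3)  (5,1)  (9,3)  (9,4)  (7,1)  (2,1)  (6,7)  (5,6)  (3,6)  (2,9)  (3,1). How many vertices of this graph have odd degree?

Degrees: 1:6, 2:3, 3:5, 4:1, 5:5, 6:4, 7:3, 8:3, 9:5, 10:1
Odd-degree vertices: 2, 3, 4, 5, 7, 8, 9, 10.

8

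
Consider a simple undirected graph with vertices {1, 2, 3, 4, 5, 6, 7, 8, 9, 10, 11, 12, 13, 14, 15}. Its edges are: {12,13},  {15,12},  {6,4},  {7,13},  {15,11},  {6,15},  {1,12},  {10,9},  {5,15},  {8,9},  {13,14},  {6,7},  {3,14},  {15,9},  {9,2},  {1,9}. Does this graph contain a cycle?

Yes

The graph has 15 vertices, 16 edges, and 1 connected component.
One cycle is 15-6-7-13-12-15.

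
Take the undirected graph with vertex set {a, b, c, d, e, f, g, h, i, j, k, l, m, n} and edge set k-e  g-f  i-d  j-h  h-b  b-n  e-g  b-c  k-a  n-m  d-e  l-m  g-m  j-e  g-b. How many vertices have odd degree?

Degrees: a:1, b:4, c:1, d:2, e:4, f:1, g:4, h:2, i:1, j:2, k:2, l:1, m:3, n:2
Odd-degree vertices: a, c, f, i, l, m.

6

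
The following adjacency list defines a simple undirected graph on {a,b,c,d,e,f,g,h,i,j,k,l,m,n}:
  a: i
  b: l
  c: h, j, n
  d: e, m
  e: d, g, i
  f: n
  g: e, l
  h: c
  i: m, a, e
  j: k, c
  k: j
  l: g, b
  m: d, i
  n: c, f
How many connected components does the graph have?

Component: {c, f, h, j, k, n}
Component: {a, b, d, e, g, i, l, m}

2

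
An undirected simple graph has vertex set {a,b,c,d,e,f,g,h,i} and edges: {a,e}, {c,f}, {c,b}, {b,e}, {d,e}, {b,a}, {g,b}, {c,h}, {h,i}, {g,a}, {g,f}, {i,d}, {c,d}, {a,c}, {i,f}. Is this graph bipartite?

No

b-a-e-b is an odd cycle (length 3), and a bipartite graph can contain only even cycles.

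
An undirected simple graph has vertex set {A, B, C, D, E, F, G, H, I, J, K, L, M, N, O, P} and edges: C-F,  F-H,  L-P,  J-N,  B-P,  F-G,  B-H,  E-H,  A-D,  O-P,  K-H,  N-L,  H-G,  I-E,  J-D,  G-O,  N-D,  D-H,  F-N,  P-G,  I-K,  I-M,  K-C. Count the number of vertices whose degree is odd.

4

Degrees: A:1, B:2, C:2, D:4, E:2, F:4, G:4, H:6, I:3, J:2, K:3, L:2, M:1, N:4, O:2, P:4
Odd-degree vertices: A, I, K, M.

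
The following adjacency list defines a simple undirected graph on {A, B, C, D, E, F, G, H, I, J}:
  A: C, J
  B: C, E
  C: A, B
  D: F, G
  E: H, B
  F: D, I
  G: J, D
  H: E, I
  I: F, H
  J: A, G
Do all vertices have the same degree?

Degrees: A:2, B:2, C:2, D:2, E:2, F:2, G:2, H:2, I:2, J:2
Every vertex has degree 2, so the graph is 2-regular.

Yes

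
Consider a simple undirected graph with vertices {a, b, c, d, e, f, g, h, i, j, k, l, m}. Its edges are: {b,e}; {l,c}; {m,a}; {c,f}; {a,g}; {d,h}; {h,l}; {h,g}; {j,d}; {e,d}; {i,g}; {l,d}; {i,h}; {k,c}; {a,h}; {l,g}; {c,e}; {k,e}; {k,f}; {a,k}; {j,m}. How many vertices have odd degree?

2

Degrees: a:4, b:1, c:4, d:4, e:4, f:2, g:4, h:5, i:2, j:2, k:4, l:4, m:2
Odd-degree vertices: b, h.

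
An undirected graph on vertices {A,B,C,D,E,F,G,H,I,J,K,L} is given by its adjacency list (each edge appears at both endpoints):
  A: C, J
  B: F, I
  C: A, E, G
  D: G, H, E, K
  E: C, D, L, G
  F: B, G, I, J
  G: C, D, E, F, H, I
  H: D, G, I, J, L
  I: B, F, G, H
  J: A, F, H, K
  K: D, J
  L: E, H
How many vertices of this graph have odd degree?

Degrees: A:2, B:2, C:3, D:4, E:4, F:4, G:6, H:5, I:4, J:4, K:2, L:2
Odd-degree vertices: C, H.

2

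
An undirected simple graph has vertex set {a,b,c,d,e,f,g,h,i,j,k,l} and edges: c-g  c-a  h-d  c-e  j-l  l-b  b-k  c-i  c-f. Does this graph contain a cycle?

No

The graph has 12 vertices, 9 edges, and 3 connected components.
A forest on 12 vertices with 3 components has exactly 9 edges, which matches — so no cycle.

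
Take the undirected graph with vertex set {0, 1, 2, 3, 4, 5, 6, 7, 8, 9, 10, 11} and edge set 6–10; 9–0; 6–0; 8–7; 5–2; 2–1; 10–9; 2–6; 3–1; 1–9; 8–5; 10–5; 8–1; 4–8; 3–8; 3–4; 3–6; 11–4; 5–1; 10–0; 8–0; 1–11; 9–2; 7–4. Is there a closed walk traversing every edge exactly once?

Degrees: 0:4, 1:6, 2:4, 3:4, 4:4, 5:4, 6:4, 7:2, 8:6, 9:4, 10:4, 11:2
Every vertex has even degree and the edges form a single connected piece, so an Eulerian circuit exists.

Yes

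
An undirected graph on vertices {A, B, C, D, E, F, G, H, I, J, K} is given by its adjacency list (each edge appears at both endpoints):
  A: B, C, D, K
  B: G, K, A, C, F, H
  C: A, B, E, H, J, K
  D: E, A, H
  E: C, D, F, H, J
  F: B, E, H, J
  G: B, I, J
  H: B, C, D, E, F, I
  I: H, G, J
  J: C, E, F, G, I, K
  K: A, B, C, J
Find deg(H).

6

Neighbors of H: B, C, D, E, F, I.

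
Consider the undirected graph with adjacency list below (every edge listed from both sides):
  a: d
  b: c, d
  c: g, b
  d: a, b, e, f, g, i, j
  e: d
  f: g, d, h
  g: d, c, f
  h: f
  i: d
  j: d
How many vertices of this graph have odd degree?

Degrees: a:1, b:2, c:2, d:7, e:1, f:3, g:3, h:1, i:1, j:1
Odd-degree vertices: a, d, e, f, g, h, i, j.

8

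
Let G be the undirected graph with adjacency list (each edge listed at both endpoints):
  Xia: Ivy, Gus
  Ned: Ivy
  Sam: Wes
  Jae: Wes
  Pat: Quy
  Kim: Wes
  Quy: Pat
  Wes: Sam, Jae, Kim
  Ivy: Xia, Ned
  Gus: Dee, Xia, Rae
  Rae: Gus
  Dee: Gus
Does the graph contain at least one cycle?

No

|V| = 12, |E| = 9, number of components = 3.
A forest on 12 vertices with 3 components has exactly 9 edges, which matches — so no cycle.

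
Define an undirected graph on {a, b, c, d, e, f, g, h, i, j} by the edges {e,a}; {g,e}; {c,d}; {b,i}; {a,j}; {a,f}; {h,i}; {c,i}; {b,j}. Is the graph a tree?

|V| = 10, |E| = 9.
It is connected with exactly 9 edges, hence acyclic — it is a tree.

Yes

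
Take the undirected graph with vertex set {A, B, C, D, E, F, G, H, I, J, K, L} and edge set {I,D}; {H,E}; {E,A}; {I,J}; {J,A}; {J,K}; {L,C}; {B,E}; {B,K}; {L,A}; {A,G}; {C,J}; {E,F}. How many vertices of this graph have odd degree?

Degrees: A:4, B:2, C:2, D:1, E:4, F:1, G:1, H:1, I:2, J:4, K:2, L:2
Odd-degree vertices: D, F, G, H.

4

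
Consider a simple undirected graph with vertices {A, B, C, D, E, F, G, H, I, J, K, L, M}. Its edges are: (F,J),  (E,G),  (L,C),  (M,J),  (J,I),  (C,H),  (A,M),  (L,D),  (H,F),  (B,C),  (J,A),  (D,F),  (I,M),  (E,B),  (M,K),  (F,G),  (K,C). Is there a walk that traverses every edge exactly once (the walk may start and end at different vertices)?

Yes

Degrees: A:2, B:2, C:4, D:2, E:2, F:4, G:2, H:2, I:2, J:4, K:2, L:2, M:4
Odd-degree vertices: none (0 total).
The non-isolated vertices are connected and exactly 0 have odd degree, so an Eulerian trail exists.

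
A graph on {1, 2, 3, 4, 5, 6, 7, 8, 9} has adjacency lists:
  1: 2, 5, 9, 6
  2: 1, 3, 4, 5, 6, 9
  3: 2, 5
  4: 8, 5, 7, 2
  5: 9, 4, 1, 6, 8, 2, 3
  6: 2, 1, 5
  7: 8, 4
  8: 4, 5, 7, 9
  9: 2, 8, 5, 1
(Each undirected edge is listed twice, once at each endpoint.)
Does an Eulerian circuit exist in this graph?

No

Degrees: 1:4, 2:6, 3:2, 4:4, 5:7, 6:3, 7:2, 8:4, 9:4
Vertices with odd degree: 5, 6. An Eulerian circuit requires all degrees even.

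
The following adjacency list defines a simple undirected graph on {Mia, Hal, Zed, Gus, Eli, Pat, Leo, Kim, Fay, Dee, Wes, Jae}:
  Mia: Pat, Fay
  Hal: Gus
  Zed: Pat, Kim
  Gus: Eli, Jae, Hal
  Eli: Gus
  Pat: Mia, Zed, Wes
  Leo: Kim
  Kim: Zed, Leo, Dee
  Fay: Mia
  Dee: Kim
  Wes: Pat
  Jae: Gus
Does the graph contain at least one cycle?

No

The graph has 12 vertices, 10 edges, and 2 connected components.
A forest on 12 vertices with 2 components has exactly 10 edges, which matches — so no cycle.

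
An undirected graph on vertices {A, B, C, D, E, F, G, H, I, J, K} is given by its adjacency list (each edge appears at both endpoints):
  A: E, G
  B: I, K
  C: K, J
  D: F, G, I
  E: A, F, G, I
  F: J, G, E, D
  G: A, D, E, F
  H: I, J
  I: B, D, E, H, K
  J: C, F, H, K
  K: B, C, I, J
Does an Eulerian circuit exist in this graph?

Degrees: A:2, B:2, C:2, D:3, E:4, F:4, G:4, H:2, I:5, J:4, K:4
D, I have odd degree; an Eulerian circuit needs every degree to be even, so none exists.

No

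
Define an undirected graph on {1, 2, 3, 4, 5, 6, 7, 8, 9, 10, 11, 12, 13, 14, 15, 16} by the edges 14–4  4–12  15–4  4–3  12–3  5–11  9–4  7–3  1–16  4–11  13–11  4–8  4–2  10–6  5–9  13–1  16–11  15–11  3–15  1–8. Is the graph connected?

Component: {6, 10}
Component: {1, 2, 3, 4, 5, 7, 8, 9, 11, 12, 13, 14, 15, 16}
There are 2 separate components, so the graph is not connected.

No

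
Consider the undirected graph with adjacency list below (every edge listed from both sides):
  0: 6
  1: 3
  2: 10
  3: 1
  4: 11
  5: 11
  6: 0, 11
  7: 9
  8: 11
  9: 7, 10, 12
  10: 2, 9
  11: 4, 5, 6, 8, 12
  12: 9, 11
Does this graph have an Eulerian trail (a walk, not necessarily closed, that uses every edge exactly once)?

Degrees: 0:1, 1:1, 2:1, 3:1, 4:1, 5:1, 6:2, 7:1, 8:1, 9:3, 10:2, 11:5, 12:2
Odd-degree vertices: 0, 1, 2, 3, 4, 5, 7, 8, 9, 11 (10 total).
An Eulerian trail requires 0 or 2 odd-degree vertices; here there are 10.

No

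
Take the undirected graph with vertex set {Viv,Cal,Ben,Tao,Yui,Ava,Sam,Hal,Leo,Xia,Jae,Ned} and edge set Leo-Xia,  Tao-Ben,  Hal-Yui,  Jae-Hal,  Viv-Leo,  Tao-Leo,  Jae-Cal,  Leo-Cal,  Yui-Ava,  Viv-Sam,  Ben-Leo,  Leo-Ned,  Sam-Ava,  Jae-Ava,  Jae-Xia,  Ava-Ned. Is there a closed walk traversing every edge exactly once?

Degrees: Viv:2, Cal:2, Ben:2, Tao:2, Yui:2, Ava:4, Sam:2, Hal:2, Leo:6, Xia:2, Jae:4, Ned:2
All degrees are even and the non-isolated vertices are connected — an Eulerian circuit exists.

Yes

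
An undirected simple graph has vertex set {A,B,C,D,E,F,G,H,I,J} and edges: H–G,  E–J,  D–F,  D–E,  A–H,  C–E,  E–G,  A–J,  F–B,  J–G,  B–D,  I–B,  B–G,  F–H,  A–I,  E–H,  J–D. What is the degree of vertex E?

5

Neighbors of E: C, D, G, H, J.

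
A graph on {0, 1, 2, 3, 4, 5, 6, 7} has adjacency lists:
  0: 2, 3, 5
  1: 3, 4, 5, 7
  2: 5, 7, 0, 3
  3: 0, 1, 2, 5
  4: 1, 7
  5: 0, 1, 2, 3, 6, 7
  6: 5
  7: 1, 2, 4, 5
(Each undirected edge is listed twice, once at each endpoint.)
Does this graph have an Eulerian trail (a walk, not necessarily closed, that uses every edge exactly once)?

Degrees: 0:3, 1:4, 2:4, 3:4, 4:2, 5:6, 6:1, 7:4
Odd-degree vertices: 0, 6 (2 total).
With 2 odd-degree vertices and all edges in one connected piece, an Eulerian trail exists (from 0 to 6).

Yes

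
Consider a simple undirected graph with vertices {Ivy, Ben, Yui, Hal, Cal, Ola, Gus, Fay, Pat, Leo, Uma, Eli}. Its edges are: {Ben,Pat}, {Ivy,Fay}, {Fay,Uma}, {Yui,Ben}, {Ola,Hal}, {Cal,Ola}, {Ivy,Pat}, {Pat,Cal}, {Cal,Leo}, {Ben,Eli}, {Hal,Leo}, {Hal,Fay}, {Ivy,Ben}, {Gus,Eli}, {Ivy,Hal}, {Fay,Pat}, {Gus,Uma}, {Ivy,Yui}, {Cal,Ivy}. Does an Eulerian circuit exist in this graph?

Degrees: Ivy:6, Ben:4, Yui:2, Hal:4, Cal:4, Ola:2, Gus:2, Fay:4, Pat:4, Leo:2, Uma:2, Eli:2
All degrees are even and the non-isolated vertices are connected — an Eulerian circuit exists.

Yes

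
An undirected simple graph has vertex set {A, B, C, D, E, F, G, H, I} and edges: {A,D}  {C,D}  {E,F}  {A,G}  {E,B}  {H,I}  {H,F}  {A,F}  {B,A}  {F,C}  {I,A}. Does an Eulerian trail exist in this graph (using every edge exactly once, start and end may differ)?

Yes

Degrees: A:5, B:2, C:2, D:2, E:2, F:4, G:1, H:2, I:2
Odd-degree vertices: A, G (2 total).
The non-isolated vertices are connected and exactly 2 have odd degree, so an Eulerian trail exists (from A to G).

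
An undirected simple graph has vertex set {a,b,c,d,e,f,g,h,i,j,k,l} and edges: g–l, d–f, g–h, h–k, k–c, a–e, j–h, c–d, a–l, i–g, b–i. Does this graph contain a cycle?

No

The graph has 12 vertices, 11 edges, and 1 connected component.
A forest on 12 vertices with 1 component has exactly 11 edges, which matches — so no cycle.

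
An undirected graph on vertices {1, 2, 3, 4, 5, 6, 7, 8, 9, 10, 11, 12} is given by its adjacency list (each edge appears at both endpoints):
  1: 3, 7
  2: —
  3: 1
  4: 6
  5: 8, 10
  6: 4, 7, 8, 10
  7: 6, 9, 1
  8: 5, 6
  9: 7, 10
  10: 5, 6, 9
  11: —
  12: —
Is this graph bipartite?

Color {2, 3, 4, 7, 8, 10, 11, 12} black and {1, 5, 6, 9} white. No edge joins two same-colored vertices, so the graph is bipartite.

Yes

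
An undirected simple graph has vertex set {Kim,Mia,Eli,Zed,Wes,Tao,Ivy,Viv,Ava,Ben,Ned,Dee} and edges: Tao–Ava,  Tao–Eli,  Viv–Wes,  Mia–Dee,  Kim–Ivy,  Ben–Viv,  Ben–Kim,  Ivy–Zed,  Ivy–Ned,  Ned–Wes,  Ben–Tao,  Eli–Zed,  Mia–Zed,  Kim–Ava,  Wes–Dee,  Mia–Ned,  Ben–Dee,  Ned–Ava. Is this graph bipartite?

Yes

Color {Mia, Eli, Wes, Ivy, Ava, Ben} black and {Kim, Zed, Tao, Viv, Ned, Dee} white. No edge joins two same-colored vertices, so the graph is bipartite.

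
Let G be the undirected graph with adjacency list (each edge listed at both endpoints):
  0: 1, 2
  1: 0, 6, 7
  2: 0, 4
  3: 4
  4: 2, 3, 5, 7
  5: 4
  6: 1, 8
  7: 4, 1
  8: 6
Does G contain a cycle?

|V| = 9, |E| = 9, number of components = 1.
One cycle is 0-2-4-7-1-0.

Yes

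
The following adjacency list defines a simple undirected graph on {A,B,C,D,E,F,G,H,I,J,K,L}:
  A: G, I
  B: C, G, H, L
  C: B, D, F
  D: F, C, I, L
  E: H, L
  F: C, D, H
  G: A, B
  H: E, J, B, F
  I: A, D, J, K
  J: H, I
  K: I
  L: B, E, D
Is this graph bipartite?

The cycle D-F-C-D has length 3, which is odd, so the graph is not bipartite.

No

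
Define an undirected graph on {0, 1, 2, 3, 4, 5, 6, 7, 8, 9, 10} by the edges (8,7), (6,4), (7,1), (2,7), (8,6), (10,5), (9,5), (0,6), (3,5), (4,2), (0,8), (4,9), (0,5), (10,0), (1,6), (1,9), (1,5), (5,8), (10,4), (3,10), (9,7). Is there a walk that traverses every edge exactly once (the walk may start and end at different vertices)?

Degrees: 0:4, 1:4, 2:2, 3:2, 4:4, 5:6, 6:4, 7:4, 8:4, 9:4, 10:4
Odd-degree vertices: none (0 total).
With 0 odd-degree vertices and all edges in one connected piece, an Eulerian trail exists.

Yes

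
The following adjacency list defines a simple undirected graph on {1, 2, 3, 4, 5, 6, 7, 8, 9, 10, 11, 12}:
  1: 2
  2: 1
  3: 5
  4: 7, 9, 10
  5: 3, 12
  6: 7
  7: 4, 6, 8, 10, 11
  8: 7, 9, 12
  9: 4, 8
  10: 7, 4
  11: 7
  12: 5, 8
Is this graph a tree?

No

The graph has 12 vertices and 12 edges.
It is not connected, so it is not a tree.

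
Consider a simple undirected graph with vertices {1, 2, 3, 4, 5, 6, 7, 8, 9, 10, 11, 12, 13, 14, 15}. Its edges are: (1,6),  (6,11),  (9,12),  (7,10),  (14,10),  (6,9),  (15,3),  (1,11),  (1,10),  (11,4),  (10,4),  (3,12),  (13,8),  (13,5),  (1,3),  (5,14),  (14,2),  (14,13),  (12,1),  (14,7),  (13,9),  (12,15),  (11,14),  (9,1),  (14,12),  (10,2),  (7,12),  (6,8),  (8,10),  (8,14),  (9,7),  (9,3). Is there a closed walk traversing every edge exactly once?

Yes

Degrees: 1:6, 2:2, 3:4, 4:2, 5:2, 6:4, 7:4, 8:4, 9:6, 10:6, 11:4, 12:6, 13:4, 14:8, 15:2
Every vertex has even degree and the edges form a single connected piece, so an Eulerian circuit exists.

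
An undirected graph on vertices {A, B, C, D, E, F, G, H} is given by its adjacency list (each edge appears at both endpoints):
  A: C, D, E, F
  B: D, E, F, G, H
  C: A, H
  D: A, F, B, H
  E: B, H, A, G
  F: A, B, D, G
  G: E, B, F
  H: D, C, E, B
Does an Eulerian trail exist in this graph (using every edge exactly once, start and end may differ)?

Yes

Degrees: A:4, B:5, C:2, D:4, E:4, F:4, G:3, H:4
Odd-degree vertices: B, G (2 total).
The non-isolated vertices are connected and exactly 2 have odd degree, so an Eulerian trail exists (from B to G).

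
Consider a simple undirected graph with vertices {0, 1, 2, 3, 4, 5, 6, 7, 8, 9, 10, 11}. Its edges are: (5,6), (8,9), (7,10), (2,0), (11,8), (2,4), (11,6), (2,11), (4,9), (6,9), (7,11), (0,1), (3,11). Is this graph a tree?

The graph has 12 vertices and 13 edges.
A tree on 12 vertices has exactly 11 edges; this graph has 13, so it contains a cycle and is not a tree.

No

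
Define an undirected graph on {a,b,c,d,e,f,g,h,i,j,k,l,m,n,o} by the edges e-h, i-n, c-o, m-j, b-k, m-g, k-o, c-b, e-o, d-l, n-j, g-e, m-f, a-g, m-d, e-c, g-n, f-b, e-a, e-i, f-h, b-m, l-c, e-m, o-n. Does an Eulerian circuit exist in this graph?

Degrees: a:2, b:4, c:4, d:2, e:7, f:3, g:4, h:2, i:2, j:2, k:2, l:2, m:6, n:4, o:4
Vertices with odd degree: e, f. An Eulerian circuit requires all degrees even.

No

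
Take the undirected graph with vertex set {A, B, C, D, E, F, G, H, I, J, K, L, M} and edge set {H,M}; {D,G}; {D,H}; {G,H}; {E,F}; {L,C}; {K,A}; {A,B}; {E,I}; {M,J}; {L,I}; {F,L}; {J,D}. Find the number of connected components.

Component: {A, B, K}
Component: {C, E, F, I, L}
Component: {D, G, H, J, M}

3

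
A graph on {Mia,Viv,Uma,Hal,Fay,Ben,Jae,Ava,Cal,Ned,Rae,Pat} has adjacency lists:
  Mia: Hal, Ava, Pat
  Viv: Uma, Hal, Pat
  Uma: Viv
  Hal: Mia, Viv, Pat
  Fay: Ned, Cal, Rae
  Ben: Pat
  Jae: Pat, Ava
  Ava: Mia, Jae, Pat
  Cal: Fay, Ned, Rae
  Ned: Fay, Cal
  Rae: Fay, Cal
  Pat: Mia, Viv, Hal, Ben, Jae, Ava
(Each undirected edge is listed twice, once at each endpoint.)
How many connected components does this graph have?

Component: {Fay, Cal, Ned, Rae}
Component: {Mia, Viv, Uma, Hal, Ben, Jae, Ava, Pat}

2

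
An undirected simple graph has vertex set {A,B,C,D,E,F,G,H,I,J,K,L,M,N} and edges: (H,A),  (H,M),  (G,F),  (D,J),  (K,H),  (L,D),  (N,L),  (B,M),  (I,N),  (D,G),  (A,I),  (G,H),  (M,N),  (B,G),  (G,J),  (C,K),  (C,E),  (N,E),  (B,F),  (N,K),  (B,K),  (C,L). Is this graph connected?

Starting from A and exploring outward reaches every vertex (A, I, H, N, M, G, K, L, E, B, J, F, D, C); the graph is connected.

Yes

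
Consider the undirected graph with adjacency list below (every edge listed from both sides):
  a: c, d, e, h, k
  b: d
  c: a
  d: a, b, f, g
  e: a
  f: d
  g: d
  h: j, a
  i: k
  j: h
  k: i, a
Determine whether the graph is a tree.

Yes

|V| = 11, |E| = 10.
It is connected with exactly 10 edges, hence acyclic — it is a tree.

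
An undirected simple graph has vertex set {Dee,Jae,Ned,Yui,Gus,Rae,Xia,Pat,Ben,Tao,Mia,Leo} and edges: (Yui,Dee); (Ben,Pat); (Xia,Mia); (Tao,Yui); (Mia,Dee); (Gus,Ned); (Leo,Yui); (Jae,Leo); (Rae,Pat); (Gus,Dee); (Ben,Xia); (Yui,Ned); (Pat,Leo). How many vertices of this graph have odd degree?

Degrees: Dee:3, Jae:1, Ned:2, Yui:4, Gus:2, Rae:1, Xia:2, Pat:3, Ben:2, Tao:1, Mia:2, Leo:3
Odd-degree vertices: Dee, Jae, Rae, Pat, Tao, Leo.

6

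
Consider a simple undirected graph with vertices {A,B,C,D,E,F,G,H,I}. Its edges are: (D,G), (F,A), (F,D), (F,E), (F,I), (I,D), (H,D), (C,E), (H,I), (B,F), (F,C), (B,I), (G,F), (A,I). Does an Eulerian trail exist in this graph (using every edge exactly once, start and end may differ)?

Yes

Degrees: A:2, B:2, C:2, D:4, E:2, F:7, G:2, H:2, I:5
Odd-degree vertices: F, I (2 total).
The non-isolated vertices are connected and exactly 2 have odd degree, so an Eulerian trail exists (from F to I).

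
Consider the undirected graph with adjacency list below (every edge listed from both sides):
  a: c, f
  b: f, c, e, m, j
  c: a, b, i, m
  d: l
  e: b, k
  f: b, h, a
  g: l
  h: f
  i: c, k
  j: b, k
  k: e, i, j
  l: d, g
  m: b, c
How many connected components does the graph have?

Component: {d, g, l}
Component: {a, b, c, e, f, h, i, j, k, m}

2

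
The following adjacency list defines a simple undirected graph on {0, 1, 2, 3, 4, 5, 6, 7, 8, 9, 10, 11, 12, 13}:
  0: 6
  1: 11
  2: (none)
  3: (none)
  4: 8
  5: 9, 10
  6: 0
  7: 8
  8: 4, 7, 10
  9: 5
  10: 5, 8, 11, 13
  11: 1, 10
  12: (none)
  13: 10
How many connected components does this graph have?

Component: {2}
Component: {3}
Component: {12}
Component: {0, 6}
Component: {1, 4, 5, 7, 8, 9, 10, 11, 13}

5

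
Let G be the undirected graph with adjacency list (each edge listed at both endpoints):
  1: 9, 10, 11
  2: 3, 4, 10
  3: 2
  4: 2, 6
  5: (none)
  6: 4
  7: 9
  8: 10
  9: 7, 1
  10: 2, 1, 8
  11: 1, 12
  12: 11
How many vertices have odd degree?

Degrees: 1:3, 2:3, 3:1, 4:2, 5:0, 6:1, 7:1, 8:1, 9:2, 10:3, 11:2, 12:1
Odd-degree vertices: 1, 2, 3, 6, 7, 8, 10, 12.

8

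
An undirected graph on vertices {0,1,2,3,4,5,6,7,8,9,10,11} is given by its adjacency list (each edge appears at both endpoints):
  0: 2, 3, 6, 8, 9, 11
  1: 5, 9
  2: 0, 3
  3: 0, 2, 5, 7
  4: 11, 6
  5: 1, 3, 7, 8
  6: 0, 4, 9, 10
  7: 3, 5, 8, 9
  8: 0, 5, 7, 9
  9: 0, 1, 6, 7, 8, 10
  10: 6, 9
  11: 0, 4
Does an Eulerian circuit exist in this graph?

Degrees: 0:6, 1:2, 2:2, 3:4, 4:2, 5:4, 6:4, 7:4, 8:4, 9:6, 10:2, 11:2
All degrees are even and the non-isolated vertices are connected — an Eulerian circuit exists.

Yes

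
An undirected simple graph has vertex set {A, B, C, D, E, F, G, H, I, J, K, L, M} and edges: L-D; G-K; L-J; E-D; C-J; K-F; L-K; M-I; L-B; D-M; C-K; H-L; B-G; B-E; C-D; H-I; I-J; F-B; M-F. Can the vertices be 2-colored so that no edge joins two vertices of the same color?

No

The cycle I-J-C-D-M-I has length 5, which is odd, so the graph is not bipartite.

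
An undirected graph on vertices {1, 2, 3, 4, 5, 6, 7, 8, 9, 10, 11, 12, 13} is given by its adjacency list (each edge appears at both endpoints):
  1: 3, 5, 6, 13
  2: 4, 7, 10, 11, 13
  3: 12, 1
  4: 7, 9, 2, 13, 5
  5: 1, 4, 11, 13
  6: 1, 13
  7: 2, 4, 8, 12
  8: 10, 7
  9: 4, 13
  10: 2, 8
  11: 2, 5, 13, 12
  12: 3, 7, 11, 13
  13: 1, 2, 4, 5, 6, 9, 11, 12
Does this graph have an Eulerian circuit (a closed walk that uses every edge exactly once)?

Degrees: 1:4, 2:5, 3:2, 4:5, 5:4, 6:2, 7:4, 8:2, 9:2, 10:2, 11:4, 12:4, 13:8
2, 4 have odd degree; an Eulerian circuit needs every degree to be even, so none exists.

No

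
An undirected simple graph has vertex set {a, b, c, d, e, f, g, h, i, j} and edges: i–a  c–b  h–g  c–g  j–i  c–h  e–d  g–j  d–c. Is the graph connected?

No

Component: {f}
Component: {a, b, c, d, e, g, h, i, j}
No edge joins these 2 groups, so the graph is disconnected.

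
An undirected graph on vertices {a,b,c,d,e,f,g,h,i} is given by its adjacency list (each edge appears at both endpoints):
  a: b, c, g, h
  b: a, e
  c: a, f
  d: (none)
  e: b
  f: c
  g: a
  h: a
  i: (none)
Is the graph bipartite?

Partition the vertices as {b, c, d, g, h, i} vs {a, e, f}. Each listed edge has one endpoint in each part, so the graph is bipartite.

Yes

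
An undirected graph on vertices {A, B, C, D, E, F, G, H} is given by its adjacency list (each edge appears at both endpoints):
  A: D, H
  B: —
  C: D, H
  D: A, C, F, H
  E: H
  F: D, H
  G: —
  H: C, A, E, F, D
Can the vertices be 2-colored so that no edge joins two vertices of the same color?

No

A-D-H-A is an odd cycle (length 3), and a bipartite graph can contain only even cycles.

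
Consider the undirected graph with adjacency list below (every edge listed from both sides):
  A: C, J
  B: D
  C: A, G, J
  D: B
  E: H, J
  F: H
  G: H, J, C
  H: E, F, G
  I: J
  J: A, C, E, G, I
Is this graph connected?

No

Component: {B, D}
Component: {A, C, E, F, G, H, I, J}
No edge joins these 2 groups, so the graph is disconnected.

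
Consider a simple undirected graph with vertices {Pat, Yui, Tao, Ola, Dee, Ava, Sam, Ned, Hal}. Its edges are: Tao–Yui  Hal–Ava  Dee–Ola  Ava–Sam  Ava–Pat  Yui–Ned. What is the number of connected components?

Component: {Ola, Dee}
Component: {Yui, Tao, Ned}
Component: {Pat, Ava, Sam, Hal}

3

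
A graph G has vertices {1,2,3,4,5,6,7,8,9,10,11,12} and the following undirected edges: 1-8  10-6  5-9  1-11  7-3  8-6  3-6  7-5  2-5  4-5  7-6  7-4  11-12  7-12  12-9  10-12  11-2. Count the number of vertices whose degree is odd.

Degrees: 1:2, 2:2, 3:2, 4:2, 5:4, 6:4, 7:5, 8:2, 9:2, 10:2, 11:3, 12:4
Odd-degree vertices: 7, 11.

2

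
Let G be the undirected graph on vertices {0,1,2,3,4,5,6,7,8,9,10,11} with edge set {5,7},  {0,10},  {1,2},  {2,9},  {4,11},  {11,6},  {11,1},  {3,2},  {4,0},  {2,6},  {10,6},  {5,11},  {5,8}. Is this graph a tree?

The graph has 12 vertices and 13 edges.
Connected but with 13 > 11 edges, so it has a cycle and is not a tree.

No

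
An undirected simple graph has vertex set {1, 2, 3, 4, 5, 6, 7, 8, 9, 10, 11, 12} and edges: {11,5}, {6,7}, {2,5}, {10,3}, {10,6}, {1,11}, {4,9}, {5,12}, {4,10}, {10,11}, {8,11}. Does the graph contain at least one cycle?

|V| = 12, |E| = 11, number of components = 1.
Since 11 = 12 - 1, the graph is a forest and contains no cycle.

No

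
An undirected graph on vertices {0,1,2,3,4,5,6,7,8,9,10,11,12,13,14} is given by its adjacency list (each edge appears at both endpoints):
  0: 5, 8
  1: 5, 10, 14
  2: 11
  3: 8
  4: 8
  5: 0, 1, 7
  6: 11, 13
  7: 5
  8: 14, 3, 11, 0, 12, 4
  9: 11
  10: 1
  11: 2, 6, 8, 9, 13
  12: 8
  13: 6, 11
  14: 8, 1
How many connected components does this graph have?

Component: {0, 1, 2, 3, 4, 5, 6, 7, 8, 9, 10, 11, 12, 13, 14}

1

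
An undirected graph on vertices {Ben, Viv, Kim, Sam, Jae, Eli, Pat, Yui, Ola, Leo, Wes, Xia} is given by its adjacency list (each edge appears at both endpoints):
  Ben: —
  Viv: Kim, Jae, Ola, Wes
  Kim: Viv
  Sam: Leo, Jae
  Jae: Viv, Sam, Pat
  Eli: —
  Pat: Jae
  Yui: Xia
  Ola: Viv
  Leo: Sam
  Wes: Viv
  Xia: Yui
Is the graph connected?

No

Component: {Ben}
Component: {Eli}
Component: {Yui, Xia}
Component: {Viv, Kim, Sam, Jae, Pat, Ola, Leo, Wes}
There are 4 separate components, so the graph is not connected.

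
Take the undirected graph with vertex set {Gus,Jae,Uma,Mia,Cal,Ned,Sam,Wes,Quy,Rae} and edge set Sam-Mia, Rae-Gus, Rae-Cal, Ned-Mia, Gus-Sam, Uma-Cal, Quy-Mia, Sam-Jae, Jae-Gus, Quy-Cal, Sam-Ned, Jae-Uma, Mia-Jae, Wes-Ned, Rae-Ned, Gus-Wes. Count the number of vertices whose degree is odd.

Degrees: Gus:4, Jae:4, Uma:2, Mia:4, Cal:3, Ned:4, Sam:4, Wes:2, Quy:2, Rae:3
Odd-degree vertices: Cal, Rae.

2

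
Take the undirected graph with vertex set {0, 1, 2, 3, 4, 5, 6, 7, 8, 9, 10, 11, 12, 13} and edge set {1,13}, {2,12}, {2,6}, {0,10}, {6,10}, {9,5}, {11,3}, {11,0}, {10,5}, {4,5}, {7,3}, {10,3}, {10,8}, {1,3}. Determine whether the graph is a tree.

The graph has 14 vertices and 14 edges.
Connected but with 14 > 13 edges, so it has a cycle and is not a tree.

No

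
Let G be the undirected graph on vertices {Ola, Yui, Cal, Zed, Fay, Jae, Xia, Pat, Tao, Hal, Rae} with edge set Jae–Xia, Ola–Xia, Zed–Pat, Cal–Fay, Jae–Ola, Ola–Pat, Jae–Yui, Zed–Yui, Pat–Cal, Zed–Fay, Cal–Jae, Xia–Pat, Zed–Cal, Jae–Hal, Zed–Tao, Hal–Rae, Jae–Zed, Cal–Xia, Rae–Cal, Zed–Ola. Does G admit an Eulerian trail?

Degrees: Ola:4, Yui:2, Cal:6, Zed:7, Fay:2, Jae:6, Xia:4, Pat:4, Tao:1, Hal:2, Rae:2
Odd-degree vertices: Zed, Tao (2 total).
With 2 odd-degree vertices and all edges in one connected piece, an Eulerian trail exists (from Zed to Tao).

Yes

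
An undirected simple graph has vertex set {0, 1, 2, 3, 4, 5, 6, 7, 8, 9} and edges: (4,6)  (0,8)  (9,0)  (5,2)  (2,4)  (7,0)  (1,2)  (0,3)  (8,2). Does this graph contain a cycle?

The graph has 10 vertices, 9 edges, and 1 connected component.
Since 9 = 10 - 1, the graph is a forest and contains no cycle.

No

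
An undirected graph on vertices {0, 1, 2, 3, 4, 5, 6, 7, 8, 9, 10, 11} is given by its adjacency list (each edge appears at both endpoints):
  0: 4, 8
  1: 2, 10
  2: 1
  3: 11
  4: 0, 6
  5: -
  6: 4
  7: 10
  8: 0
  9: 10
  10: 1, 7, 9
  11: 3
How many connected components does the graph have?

4

Component: {5}
Component: {3, 11}
Component: {0, 4, 6, 8}
Component: {1, 2, 7, 9, 10}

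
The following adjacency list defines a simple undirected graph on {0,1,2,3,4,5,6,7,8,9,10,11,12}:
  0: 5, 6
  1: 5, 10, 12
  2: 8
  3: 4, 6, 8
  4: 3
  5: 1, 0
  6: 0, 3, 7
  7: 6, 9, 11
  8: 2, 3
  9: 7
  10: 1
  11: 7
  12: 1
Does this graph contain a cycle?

No

|V| = 13, |E| = 12, number of components = 1.
A forest on 13 vertices with 1 component has exactly 12 edges, which matches — so no cycle.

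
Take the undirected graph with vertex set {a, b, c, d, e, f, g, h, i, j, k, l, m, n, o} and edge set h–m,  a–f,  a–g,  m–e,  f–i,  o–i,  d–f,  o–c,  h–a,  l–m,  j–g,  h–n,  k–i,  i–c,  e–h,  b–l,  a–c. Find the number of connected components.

Component: {a, b, c, d, e, f, g, h, i, j, k, l, m, n, o}

1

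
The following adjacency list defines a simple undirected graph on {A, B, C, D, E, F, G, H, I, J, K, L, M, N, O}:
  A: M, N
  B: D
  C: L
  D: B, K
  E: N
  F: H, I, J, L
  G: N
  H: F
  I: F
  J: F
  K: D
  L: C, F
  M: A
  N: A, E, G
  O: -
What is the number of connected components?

4

Component: {O}
Component: {B, D, K}
Component: {A, E, G, M, N}
Component: {C, F, H, I, J, L}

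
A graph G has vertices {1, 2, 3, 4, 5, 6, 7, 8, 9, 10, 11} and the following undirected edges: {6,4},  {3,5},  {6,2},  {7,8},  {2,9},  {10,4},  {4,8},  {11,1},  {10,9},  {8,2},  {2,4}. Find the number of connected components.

3

Component: {1, 11}
Component: {3, 5}
Component: {2, 4, 6, 7, 8, 9, 10}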